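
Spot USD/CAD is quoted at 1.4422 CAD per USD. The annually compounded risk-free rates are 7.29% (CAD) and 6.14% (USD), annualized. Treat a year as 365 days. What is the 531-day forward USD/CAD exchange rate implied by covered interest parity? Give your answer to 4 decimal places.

By covered interest parity, F = S · (1+r_CAD)^T / (1+r_USD)^T
= 1.4422 × 1.107790 / 1.090558 = 1.4422 × 1.015801
F = 1.4650 CAD per USD

1.4650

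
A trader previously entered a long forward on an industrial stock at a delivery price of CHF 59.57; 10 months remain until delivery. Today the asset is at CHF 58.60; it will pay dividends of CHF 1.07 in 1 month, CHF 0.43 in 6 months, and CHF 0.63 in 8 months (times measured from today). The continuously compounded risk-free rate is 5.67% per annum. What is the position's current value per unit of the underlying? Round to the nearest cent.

PV(remaining dividends) I = 1.07·e^(−0.0567·1/12) + 0.43·e^(−0.0567·6/12) + 0.63·e^(−0.0567·8/12) = 2.0896
Current forward F = (S − I)·e^(rT) = (58.60 − 2.0896)·e^(0.0567·10/12) = 56.5104 × 1.048384 = 59.2446
Value (long) = (F − K)·e^(−rT) = (59.2446 − 59.57) × 0.953849 = -0.3104
Value = -CHF 0.31

-CHF 0.31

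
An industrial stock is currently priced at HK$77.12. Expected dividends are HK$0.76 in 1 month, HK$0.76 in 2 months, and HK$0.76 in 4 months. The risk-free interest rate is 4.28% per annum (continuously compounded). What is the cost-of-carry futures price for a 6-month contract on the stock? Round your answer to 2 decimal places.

PV(dividends) I = 0.76·e^(−0.0428·1/12) + 0.76·e^(−0.0428·2/12) + 0.76·e^(−0.0428·4/12)
I = 0.7573 + 0.7546 + 0.7492 = 2.2611
F = (S − I)·e^(rT) = (77.12 − 2.2611) · e^(0.0428·6/12)
= 74.8589 · e^0.021400 = 74.8589 × 1.021631 = HK$76.48

HK$76.48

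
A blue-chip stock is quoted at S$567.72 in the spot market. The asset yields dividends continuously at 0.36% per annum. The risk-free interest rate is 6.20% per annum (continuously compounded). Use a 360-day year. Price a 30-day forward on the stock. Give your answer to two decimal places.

S$570.49

F = S·e^((r − q)T) = 567.72 · e^((0.0620 − 0.0036) × 30/360)
= 567.72 · e^0.004867 = 567.72 × 1.004879
F = S$570.49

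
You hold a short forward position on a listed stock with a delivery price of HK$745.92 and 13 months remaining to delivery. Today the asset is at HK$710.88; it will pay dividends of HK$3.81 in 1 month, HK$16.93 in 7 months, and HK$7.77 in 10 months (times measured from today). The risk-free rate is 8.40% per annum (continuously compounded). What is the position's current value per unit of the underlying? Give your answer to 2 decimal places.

-HK$2.69

PV(remaining dividends) I = 3.81·e^(−0.0840·1/12) + 16.93·e^(−0.0840·7/12) + 7.77·e^(−0.0840·10/12) = 27.1485
Current forward F = (S − I)·e^(rT) = (710.88 − 27.1485)·e^(0.0840·13/12) = 683.7315 × 1.095269 = 748.8699
Value (long) = (F − K)·e^(−rT) = (748.8699 − 745.92) × 0.913018 = 2.6933
Short position value = −(long value) = -HK$2.69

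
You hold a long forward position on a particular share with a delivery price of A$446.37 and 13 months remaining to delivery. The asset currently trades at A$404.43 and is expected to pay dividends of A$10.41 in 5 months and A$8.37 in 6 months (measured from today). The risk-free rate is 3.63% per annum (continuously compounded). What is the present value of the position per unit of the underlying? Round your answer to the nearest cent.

PV(remaining dividends) I = 10.41·e^(−0.0363·5/12) + 8.37·e^(−0.0363·6/12) = 18.4732
Current forward F = (S − I)·e^(rT) = (404.43 − 18.4732)·e^(0.0363·13/12) = 385.9568 × 1.040108 = 401.4368
Value (long) = (F − K)·e^(−rT) = (401.4368 − 446.37) × 0.961438 = -43.2005
Value = -A$43.20

-A$43.20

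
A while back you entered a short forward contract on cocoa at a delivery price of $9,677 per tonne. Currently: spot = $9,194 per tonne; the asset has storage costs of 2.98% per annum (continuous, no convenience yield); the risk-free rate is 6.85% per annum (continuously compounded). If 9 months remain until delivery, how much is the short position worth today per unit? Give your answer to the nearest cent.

Current fair forward for the remaining 9 months: F = S·e^((r + u)·T), (r + u) = 0.0685 + 0.0298 = 0.0983
F = 9194 · e^(0.0983 × 9/12) = 9194 × 1.07651072 = 9897.4396
Value of long forward = (F − K)·e^(−rT) = (9897.4396 − 9677) · e^(−0.0685·9/12)
= 220.4396 × 0.94992238 = 209.40
Short position value = −(long value) = -$209.40

-$209.40 per tonne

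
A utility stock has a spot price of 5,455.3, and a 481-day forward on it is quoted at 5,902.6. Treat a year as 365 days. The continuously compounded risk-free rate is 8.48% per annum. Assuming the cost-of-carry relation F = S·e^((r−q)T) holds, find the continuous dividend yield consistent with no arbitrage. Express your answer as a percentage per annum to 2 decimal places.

2.50%

From F = S·e^((r−q)T): (r − q) = ln(F/S)/T
ln(5902.6/5455.3) = ln(1.081994) = 0.078806
(r − q) = 0.078806 / (481/365) = 0.059801
q = r − ln(F/S)/T = 0.0848 − 0.059801 = 0.024999
q = 2.50%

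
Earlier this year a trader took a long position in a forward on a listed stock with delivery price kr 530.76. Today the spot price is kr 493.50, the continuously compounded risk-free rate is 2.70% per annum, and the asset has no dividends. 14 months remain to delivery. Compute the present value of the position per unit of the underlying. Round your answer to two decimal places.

Current fair forward for the remaining 14 months: F = S·e^(r·T), r = 0.0270
F = 493.50 · e^(0.0270 × 14/12) = 493.50 × 1.032001 = 509.2925
Value of long forward = (F − K)·e^(−rT) = (509.2925 − 530.76) · e^(−0.0270·14/12)
= -21.4675 × 0.968991 = -20.80

-kr 20.80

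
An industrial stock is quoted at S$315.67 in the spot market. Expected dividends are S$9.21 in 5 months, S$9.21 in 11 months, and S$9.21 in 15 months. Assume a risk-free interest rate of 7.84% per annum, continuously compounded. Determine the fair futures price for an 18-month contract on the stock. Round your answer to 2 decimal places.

S$326.00

PV(dividends) I = 9.21·e^(−0.0784·5/12) + 9.21·e^(−0.0784·11/12) + 9.21·e^(−0.0784·15/12)
I = 8.9140 + 8.5713 + 8.3502 = 25.8355
F = (S − I)·e^(rT) = (315.67 − 25.8355) · e^(0.0784·18/12)
= 289.8345 · e^0.117600 = 289.8345 × 1.124794 = S$326.00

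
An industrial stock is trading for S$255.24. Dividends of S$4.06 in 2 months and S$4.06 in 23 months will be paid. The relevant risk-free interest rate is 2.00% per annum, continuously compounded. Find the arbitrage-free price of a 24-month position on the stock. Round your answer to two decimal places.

S$257.38

PV(dividends) I = 4.06·e^(−0.0200·2/12) + 4.06·e^(−0.0200·23/12)
I = 4.0465 + 3.9073 = 7.9538
F = (S − I)·e^(rT) = (255.24 − 7.9538) · e^(0.0200·24/12)
= 247.2862 · e^0.040000 = 247.2862 × 1.040811 = S$257.38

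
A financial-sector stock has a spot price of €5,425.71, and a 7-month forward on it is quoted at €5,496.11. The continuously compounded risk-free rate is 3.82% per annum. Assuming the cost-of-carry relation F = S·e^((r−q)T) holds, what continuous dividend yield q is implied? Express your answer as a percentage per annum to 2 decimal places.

1.61%

From F = S·e^((r−q)T): (r − q) = ln(F/S)/T
ln(5496.11/5425.71) = ln(1.012975) = 0.012892
(r − q) = 0.012892 / (7/12) = 0.022101
q = r − ln(F/S)/T = 0.0382 − 0.022101 = 0.016099
q = 1.61%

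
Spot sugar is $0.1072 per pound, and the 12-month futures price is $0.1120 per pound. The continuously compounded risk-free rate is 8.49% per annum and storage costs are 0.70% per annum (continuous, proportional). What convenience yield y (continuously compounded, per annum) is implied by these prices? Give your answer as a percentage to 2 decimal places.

4.81%

F = S·e^((r+u−y)T) ⇒ (r+u−y) = ln(F/S)/T
ln(0.1120/0.1072) = 0.043803; /T ⇒ 0.043803
y = r + u − ln(F/S)/T = 0.0849 + 0.0070 − 0.043803 = 0.048097
y = 4.81%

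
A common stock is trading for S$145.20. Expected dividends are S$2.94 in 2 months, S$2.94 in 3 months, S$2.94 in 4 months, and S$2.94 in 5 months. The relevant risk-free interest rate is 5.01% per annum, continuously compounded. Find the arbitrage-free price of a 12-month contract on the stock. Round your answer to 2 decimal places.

PV(dividends) I = 2.94·e^(−0.0501·2/12) + 2.94·e^(−0.0501·3/12) + 2.94·e^(−0.0501·4/12) + 2.94·e^(−0.0501·5/12)
I = 2.9156 + 2.9034 + 2.8913 + 2.8793 = 11.5896
F = (S − I)·e^(rT) = (145.20 − 11.5896) · e^(0.0501·12/12)
= 133.6104 · e^0.050100 = 133.6104 × 1.051376 = S$140.47

S$140.47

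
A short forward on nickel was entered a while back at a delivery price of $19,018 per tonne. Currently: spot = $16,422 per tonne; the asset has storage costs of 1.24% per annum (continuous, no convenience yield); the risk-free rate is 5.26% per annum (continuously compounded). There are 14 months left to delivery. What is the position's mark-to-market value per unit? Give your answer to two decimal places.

$1224.72 per tonne

Current fair forward for the remaining 14 months: F = S·e^((r + u)·T), (r + u) = 0.0526 + 0.0124 = 0.0650
F = 16422 · e^(0.0650 × 14/12) = 16422 × 1.07878276 = 17715.7705
Value of long forward = (F − K)·e^(−rT) = (17715.7705 − 19018) · e^(−0.0526·14/12)
= -1302.2295 × 0.94047833 = -1224.72
Short position value = −(long value) = $1224.72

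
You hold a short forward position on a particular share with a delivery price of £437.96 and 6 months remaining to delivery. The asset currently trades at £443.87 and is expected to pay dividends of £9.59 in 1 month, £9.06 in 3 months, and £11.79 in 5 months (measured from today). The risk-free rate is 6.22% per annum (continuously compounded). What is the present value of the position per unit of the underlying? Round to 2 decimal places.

£10.63

PV(remaining dividends) I = 9.59·e^(−0.0622·1/12) + 9.06·e^(−0.0622·3/12) + 11.79·e^(−0.0622·5/12) = 29.9490
Current forward F = (S − I)·e^(rT) = (443.87 − 29.9490)·e^(0.0622·6/12) = 413.9210 × 1.031589 = 426.9964
Value (long) = (F − K)·e^(−rT) = (426.9964 − 437.96) × 0.969379 = -10.6279
Short position value = −(long value) = £10.63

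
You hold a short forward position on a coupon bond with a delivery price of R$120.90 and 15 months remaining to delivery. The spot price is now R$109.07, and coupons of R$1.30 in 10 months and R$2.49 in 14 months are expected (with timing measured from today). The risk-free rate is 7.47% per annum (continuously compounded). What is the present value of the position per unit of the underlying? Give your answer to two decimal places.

PV(remaining coupons) I = 1.30·e^(−0.0747·10/12) + 2.49·e^(−0.0747·14/12) = 3.5037
Current forward F = (S − I)·e^(rT) = (109.07 − 3.5037)·e^(0.0747·15/12) = 105.5663 × 1.097873 = 115.8984
Value (long) = (F − K)·e^(−rT) = (115.8984 − 120.90) × 0.910852 = -4.5557
Short position value = −(long value) = R$4.56

R$4.56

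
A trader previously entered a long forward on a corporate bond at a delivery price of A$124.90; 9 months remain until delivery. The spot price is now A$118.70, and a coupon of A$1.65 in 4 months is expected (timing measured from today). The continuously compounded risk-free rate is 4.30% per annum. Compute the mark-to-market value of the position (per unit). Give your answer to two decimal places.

-A$3.86

PV(remaining coupons) I = 1.65·e^(−0.0430·4/12) = 1.6265
Current forward F = (S − I)·e^(rT) = (118.70 − 1.6265)·e^(0.0430·9/12) = 117.0735 × 1.032776 = 120.9107
Value (long) = (F − K)·e^(−rT) = (120.9107 − 124.90) × 0.968264 = -3.8627
Value = -A$3.86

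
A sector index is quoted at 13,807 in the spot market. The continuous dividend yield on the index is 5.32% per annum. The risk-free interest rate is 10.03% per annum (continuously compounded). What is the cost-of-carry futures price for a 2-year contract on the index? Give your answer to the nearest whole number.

F = S·e^((r − q)T) = 13807 · e^((0.1003 − 0.0532) × 2)
= 13807 · e^0.094200 = 13807 × 1.098779
F = 15,171

15,171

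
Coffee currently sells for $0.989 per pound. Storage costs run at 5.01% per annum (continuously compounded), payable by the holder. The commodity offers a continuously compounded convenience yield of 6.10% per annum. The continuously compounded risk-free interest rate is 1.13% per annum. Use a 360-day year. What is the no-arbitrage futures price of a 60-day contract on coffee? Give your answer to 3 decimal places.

Net carry = r + u − y = 0.0113 + 0.0501 − 0.0610 = 0.0004
F = S·e^((r+u−y)T) = 0.989 · e^(0.0004 × 60/360) = 0.989 · e^0.000067
= 0.989 × 1.000067 = $0.989 per pound

$0.989 per pound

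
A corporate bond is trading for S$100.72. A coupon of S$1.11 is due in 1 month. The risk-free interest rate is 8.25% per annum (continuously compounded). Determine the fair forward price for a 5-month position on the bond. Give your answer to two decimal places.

PV(coupons) I = 1.11·e^(−0.0825·1/12)
I = 1.1024
F = (S − I)·e^(rT) = (100.72 − 1.1024) · e^(0.0825·5/12)
= 99.6176 · e^0.034375 = 99.6176 × 1.034973 = S$103.10

S$103.10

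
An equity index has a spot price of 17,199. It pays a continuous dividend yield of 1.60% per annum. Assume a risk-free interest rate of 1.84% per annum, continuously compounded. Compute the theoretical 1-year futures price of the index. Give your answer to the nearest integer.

F = S·e^((r − q)T) = 17199 · e^((0.0184 − 0.0160) × 12/12)
= 17199 · e^0.002400 = 17199 × 1.002403
F = 17,240

17,240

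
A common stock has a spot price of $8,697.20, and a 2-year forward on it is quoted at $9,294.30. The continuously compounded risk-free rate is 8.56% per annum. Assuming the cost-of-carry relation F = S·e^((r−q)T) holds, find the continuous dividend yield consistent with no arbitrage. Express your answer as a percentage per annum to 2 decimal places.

From F = S·e^((r−q)T): (r − q) = ln(F/S)/T
ln(9294.30/8697.20) = ln(1.068654) = 0.066400
(r − q) = 0.066400 / (2) = 0.033200
q = r − ln(F/S)/T = 0.0856 − 0.033200 = 0.052400
q = 5.24%

5.24%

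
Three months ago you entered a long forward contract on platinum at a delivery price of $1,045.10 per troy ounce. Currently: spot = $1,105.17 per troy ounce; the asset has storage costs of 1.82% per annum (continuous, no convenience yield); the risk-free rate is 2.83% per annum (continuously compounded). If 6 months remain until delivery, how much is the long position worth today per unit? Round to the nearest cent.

Current fair forward for the remaining 6 months: F = S·e^((r + u)·T), (r + u) = 0.0283 + 0.0182 = 0.0465
F = 1105.17 · e^(0.0465 × 6/12) = 1105.17 × 1.02352239 = 1131.1662
Value of long forward = (F − K)·e^(−rT) = (1131.1662 − 1045.10) · e^(−0.0283·6/12)
= 86.0662 × 0.98594964 = 84.86

$84.86 per troy ounce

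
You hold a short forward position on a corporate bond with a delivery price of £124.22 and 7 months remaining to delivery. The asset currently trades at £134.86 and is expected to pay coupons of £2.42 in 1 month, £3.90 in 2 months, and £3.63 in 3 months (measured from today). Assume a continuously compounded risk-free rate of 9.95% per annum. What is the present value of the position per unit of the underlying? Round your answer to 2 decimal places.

-£7.87

PV(remaining coupons) I = 2.42·e^(−0.0995·1/12) + 3.90·e^(−0.0995·2/12) + 3.63·e^(−0.0995·3/12) = 9.7767
Current forward F = (S − I)·e^(rT) = (134.86 − 9.7767)·e^(0.0995·7/12) = 125.0833 × 1.059759 = 132.5582
Value (long) = (F − K)·e^(−rT) = (132.5582 − 124.22) × 0.943611 = 7.8680
Short position value = −(long value) = -£7.87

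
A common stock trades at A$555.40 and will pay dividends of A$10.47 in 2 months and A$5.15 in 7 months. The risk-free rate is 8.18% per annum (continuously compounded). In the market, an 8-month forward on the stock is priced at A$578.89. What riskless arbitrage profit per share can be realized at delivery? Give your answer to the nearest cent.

A$8.45 per share

PV(dividends) I = 10.47·e^(−0.0818·2/12) + 5.15·e^(−0.0818·7/12) = 15.2383
Fair forward F* = (S − I)·e^(rT) = (555.40 − 15.2383)·e^0.054533 = 540.1617 × 1.056047 = 570.4361
Market A$578.89 > fair 570.4361: forward overpriced → cash-and-carry (borrow at r, buy the stock and collect the dividends, short the forward).
Profit at T = |F_mkt − F*| = |578.89 − 570.4361| = A$8.45 per share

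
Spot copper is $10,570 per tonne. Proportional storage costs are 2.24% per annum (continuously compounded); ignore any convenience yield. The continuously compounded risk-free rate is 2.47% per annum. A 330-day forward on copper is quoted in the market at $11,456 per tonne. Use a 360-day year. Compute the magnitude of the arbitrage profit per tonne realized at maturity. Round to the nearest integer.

Fair forward: F* = S·e^(carry·T), with carry = (r + u) = 0.0247 + 0.0224 = 0.0471
F* = 10570 · e^(0.0471 × 330/360) = 10570 · e^0.043175 = 10570 × 1.044121 = $11036.3590
Market $11456 > fair $11036.3590: forward overpriced → cash-and-carry (buy spot, short the forward).
At maturity, profit = |F_mkt − F*| = |11456 − 11036.3590| = $420 per tonne

$420 per tonne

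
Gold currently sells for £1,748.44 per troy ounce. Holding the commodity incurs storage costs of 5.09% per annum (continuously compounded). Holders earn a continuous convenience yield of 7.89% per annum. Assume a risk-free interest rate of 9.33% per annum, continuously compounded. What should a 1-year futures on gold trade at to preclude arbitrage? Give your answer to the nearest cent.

Net carry = r + u − y = 0.0933 + 0.0509 − 0.0789 = 0.0653
F = S·e^((r+u−y)T) = 1748.44 · e^(0.0653 × 1) = 1748.44 · e^0.06530000
= 1748.44 × 1.06747922 = £1,866.42 per troy ounce

£1,866.42 per troy ounce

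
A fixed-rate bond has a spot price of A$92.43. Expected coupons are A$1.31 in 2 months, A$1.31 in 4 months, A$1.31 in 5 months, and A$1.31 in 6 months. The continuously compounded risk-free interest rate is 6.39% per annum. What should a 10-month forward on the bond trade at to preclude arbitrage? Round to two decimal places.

A$92.08

PV(coupons) I = 1.31·e^(−0.0639·2/12) + 1.31·e^(−0.0639·4/12) + 1.31·e^(−0.0639·5/12) + 1.31·e^(−0.0639·6/12)
I = 1.2961 + 1.2824 + 1.2756 + 1.2688 = 5.1229
F = (S − I)·e^(rT) = (92.43 − 5.1229) · e^(0.0639·10/12)
= 87.3071 · e^0.053250 = 87.3071 × 1.054693 = A$92.08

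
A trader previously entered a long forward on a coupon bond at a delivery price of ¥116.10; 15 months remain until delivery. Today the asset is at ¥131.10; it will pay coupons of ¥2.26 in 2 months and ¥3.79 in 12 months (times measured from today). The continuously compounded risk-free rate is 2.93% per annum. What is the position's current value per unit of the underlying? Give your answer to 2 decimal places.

¥13.25

PV(remaining coupons) I = 2.26·e^(−0.0293·2/12) + 3.79·e^(−0.0293·12/12) = 5.9296
Current forward F = (S − I)·e^(rT) = (131.10 − 5.9296)·e^(0.0293·15/12) = 125.1704 × 1.037304 = 129.8398
Value (long) = (F − K)·e^(−rT) = (129.8398 − 116.10) × 0.964038 = 13.2457
Value = ¥13.25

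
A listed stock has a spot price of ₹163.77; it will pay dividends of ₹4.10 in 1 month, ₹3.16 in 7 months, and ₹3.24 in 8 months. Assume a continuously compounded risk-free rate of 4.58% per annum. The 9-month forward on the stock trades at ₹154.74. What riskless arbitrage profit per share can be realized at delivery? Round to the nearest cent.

₹4.09 per share

PV(dividends) I = 4.10·e^(−0.0458·1/12) + 3.16·e^(−0.0458·7/12) + 3.24·e^(−0.0458·8/12) = 10.3036
Fair forward F* = (S − I)·e^(rT) = (163.77 − 10.3036)·e^0.034350 = 153.4664 × 1.034947 = 158.8296
Market ₹154.74 < fair 158.8296: forward underpriced → reverse cash-and-carry (short the stock, invest proceeds at r, pay the dividends, go long the forward).
Profit at T = |F_mkt − F*| = |154.74 − 158.8296| = ₹4.09 per share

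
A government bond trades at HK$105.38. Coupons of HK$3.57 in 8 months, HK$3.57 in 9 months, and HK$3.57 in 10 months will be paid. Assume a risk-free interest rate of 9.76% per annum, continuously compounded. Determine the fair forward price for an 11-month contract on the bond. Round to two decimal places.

PV(coupons) I = 3.57·e^(−0.0976·8/12) + 3.57·e^(−0.0976·9/12) + 3.57·e^(−0.0976·10/12)
I = 3.3451 + 3.3180 + 3.2911 = 9.9542
F = (S − I)·e^(rT) = (105.38 − 9.9542) · e^(0.0976·11/12)
= 95.4258 · e^0.089467 = 95.4258 × 1.093591 = HK$104.36

HK$104.36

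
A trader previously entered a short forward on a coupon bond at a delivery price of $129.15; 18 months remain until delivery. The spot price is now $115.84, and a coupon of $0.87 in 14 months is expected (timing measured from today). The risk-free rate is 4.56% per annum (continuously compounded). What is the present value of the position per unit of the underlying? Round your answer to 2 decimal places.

$5.60

PV(remaining coupons) I = 0.87·e^(−0.0456·14/12) = 0.8249
Current forward F = (S − I)·e^(rT) = (115.84 − 0.8249)·e^(0.0456·18/12) = 115.0151 × 1.070794 = 123.1575
Value (long) = (F − K)·e^(−rT) = (123.1575 − 129.15) × 0.933887 = -5.5963
Short position value = −(long value) = $5.60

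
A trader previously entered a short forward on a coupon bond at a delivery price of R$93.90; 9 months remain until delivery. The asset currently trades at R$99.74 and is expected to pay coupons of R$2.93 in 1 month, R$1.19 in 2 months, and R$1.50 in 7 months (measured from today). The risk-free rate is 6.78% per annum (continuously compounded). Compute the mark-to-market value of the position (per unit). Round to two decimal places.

-R$4.96

PV(remaining coupons) I = 2.93·e^(−0.0678·1/12) + 1.19·e^(−0.0678·2/12) + 1.50·e^(−0.0678·7/12) = 5.5320
Current forward F = (S − I)·e^(rT) = (99.74 − 5.5320)·e^(0.0678·9/12) = 94.2080 × 1.052165 = 99.1224
Value (long) = (F − K)·e^(−rT) = (99.1224 − 93.90) × 0.950421 = 4.9635
Short position value = −(long value) = -R$4.96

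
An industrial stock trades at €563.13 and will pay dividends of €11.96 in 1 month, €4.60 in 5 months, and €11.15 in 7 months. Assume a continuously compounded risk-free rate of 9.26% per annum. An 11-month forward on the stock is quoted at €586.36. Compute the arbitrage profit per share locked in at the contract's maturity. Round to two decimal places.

PV(dividends) I = 11.96·e^(−0.0926·1/12) + 4.60·e^(−0.0926·5/12) + 11.15·e^(−0.0926·7/12) = 26.8577
Fair forward F* = (S − I)·e^(rT) = (563.13 − 26.8577)·e^0.084883 = 536.2723 × 1.088590 = 583.7807
Market €586.36 > fair 583.7807: forward overpriced → cash-and-carry (borrow at r, buy the stock and collect the dividends, short the forward).
Profit at T = |F_mkt − F*| = |586.36 − 583.7807| = €2.58 per share

€2.58 per share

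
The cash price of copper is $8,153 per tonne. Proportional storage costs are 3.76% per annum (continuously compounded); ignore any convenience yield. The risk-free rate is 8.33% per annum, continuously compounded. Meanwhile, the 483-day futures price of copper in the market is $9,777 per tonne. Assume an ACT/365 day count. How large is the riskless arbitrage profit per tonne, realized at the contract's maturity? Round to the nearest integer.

Fair futures: F* = S·e^(carry·T), with carry = (r + u) = 0.0833 + 0.0376 = 0.1209
F* = 8153 · e^(0.1209 × 483/365) = 8153 · e^0.159985 = 8153 × 1.173493 = $9567.4884
Market $9777 > fair $9567.4884: forward overpriced → cash-and-carry (buy spot, short the forward).
At maturity, profit = |F_mkt − F*| = |9777 − 9567.4884| = $210 per tonne

$210 per tonne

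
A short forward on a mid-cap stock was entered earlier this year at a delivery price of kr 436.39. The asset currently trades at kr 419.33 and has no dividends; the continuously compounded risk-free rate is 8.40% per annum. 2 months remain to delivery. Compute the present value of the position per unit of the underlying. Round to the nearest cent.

kr 10.99

Current fair forward for the remaining 2 months: F = S·e^(r·T), r = 0.0840
F = 419.33 · e^(0.0840 × 2/12) = 419.33 × 1.014098 = 425.2417
Value of long forward = (F − K)·e^(−rT) = (425.2417 − 436.39) · e^(−0.0840·2/12)
= -11.1483 × 0.986098 = -10.99
Short position value = −(long value) = kr 10.99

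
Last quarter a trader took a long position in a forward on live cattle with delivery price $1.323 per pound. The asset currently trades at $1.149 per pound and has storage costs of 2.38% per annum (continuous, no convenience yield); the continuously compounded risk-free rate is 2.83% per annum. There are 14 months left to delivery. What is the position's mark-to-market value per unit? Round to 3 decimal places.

Current fair forward for the remaining 14 months: F = S·e^((r + u)·T), (r + u) = 0.0283 + 0.0238 = 0.0521
F = 1.149 · e^(0.0521 × 14/12) = 1.149 × 1.062669 = 1.2210
Value of long forward = (F − K)·e^(−rT) = (1.2210 − 1.323) · e^(−0.0283·14/12)
= -0.1020 × 0.967522 = -0.099

-$0.099 per pound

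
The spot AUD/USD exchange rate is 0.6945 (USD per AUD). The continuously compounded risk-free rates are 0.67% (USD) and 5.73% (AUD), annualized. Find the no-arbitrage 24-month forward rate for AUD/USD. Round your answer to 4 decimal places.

F = S·e^((r_USD − r_AUD)T) = 0.6945 · e^((0.0067 − 0.0573) × 24/12)
= 0.6945 · e^-0.101200 = 0.6945 × 0.903752
F = 0.6277 USD per AUD

0.6277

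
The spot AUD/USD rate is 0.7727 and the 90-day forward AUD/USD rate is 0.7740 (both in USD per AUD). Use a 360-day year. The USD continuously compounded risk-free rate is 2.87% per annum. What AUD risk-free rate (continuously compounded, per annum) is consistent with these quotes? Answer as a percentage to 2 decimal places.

F = S·e^((r_USD − r_AUD)T) ⇒ r_AUD = r_USD − ln(F/S)/T
ln(0.7740/0.7727) = 0.001681; /(90/360) = 0.006724
r_AUD = 0.0287 − 0.006724 = 0.021976
r_AUD = 2.20%

2.20%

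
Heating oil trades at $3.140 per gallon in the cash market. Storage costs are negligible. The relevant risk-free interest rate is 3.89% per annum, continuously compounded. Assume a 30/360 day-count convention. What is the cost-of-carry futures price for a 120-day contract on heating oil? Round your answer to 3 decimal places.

F = S·e^(rT) = 3.140 · e^(0.0389 × 120/360) = 3.140 · e^0.012967
= 3.140 × 1.013051 = $3.181 per gallon

$3.181 per gallon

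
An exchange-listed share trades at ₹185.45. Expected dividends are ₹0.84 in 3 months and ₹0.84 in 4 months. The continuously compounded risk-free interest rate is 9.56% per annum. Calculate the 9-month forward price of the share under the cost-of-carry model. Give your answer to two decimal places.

PV(dividends) I = 0.84·e^(−0.0956·3/12) + 0.84·e^(−0.0956·4/12)
I = 0.8202 + 0.8137 = 1.6339
F = (S − I)·e^(rT) = (185.45 − 1.6339) · e^(0.0956·9/12)
= 183.8161 · e^0.071700 = 183.8161 × 1.074333 = ₹197.48

₹197.48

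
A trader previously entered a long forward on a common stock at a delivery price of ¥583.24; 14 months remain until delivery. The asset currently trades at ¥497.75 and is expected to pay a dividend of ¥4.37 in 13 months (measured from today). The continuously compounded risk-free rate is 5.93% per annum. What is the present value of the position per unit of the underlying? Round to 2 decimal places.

-¥50.60

PV(remaining dividends) I = 4.37·e^(−0.0593·13/12) = 4.0981
Current forward F = (S − I)·e^(rT) = (497.75 − 4.0981)·e^(0.0593·14/12) = 493.6519 × 1.071633 = 529.0137
Value (long) = (F − K)·e^(−rT) = (529.0137 − 583.24) × 0.933156 = -50.6016
Value = -¥50.60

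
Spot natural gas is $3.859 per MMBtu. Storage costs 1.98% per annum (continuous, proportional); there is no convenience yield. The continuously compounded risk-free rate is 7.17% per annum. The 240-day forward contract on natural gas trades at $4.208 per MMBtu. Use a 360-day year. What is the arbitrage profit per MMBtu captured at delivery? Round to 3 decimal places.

$0.106 per MMBtu

Fair forward: F* = S·e^(carry·T), with carry = (r + u) = 0.0717 + 0.0198 = 0.0915
F* = 3.859 · e^(0.0915 × 240/360) = 3.859 · e^0.061000 = 3.859 × 1.062899 = $4.1017
Market $4.208 > fair $4.1017: forward overpriced → cash-and-carry (buy spot, short the forward).
At maturity, profit = |F_mkt − F*| = |4.208 − 4.1017| = $0.106 per MMBtu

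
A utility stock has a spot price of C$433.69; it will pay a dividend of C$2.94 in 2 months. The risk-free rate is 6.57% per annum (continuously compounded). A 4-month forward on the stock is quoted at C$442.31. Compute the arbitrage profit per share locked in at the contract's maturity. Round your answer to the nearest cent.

C$1.99 per share

PV(dividends) I = 2.94·e^(−0.0657·2/12) = 2.9080
Fair forward F* = (S − I)·e^(rT) = (433.69 − 2.9080)·e^0.021900 = 430.7820 × 1.022142 = 440.3204
Market C$442.31 > fair 440.3204: forward overpriced → cash-and-carry (borrow at r, buy the stock and collect the dividends, short the forward).
Profit at T = |F_mkt − F*| = |442.31 − 440.3204| = C$1.99 per share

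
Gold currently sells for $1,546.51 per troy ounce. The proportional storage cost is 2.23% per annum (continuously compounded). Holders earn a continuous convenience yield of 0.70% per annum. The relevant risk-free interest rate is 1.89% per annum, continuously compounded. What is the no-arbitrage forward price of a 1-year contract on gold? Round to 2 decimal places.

Net carry = r + u − y = 0.0189 + 0.0223 − 0.0070 = 0.0342
F = S·e^((r+u−y)T) = 1546.51 · e^(0.0342 × 1) = 1546.51 · e^0.03420000
= 1546.51 × 1.03479154 = $1,600.32 per troy ounce

$1,600.32 per troy ounce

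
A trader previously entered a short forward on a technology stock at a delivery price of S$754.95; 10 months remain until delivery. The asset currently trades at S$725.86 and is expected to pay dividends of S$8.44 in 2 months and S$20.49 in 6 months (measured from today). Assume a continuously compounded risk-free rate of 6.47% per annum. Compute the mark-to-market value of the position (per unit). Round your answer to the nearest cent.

S$17.65

PV(remaining dividends) I = 8.44·e^(−0.0647·2/12) + 20.49·e^(−0.0647·6/12) = 28.1872
Current forward F = (S − I)·e^(rT) = (725.86 − 28.1872)·e^(0.0647·10/12) = 697.6728 × 1.055397 = 736.3218
Value (long) = (F − K)·e^(−rT) = (736.3218 − 754.95) × 0.947511 = -17.6504
Short position value = −(long value) = S$17.65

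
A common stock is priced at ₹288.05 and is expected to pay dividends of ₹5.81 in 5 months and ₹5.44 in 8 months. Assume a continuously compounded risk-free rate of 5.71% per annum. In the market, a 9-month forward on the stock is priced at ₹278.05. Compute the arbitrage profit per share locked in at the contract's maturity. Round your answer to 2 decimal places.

PV(dividends) I = 5.81·e^(−0.0571·5/12) + 5.44·e^(−0.0571·8/12) = 10.9102
Fair forward F* = (S − I)·e^(rT) = (288.05 − 10.9102)·e^0.042825 = 277.1398 × 1.043755 = 289.2661
Market ₹278.05 < fair 289.2661: forward underpriced → reverse cash-and-carry (short the stock, invest proceeds at r, pay the dividends, go long the forward).
Profit at T = |F_mkt − F*| = |278.05 − 289.2661| = ₹11.22 per share

₹11.22 per share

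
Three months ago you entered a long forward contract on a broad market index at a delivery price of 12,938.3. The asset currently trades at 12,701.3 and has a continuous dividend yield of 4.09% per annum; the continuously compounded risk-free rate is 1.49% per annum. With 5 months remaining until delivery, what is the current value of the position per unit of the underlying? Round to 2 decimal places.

Current fair forward for the remaining 5 months: F = S·e^((r − q)·T), (r − q) = 0.0149 − 0.0409 = -0.0260
F = 12701.3 · e^(-0.0260 × 5/12) = 12701.3 × 0.98922514 = 12564.4453
Value of long forward = (F − K)·e^(−rT) = (12564.4453 − 12938.3) · e^(−0.0149·5/12)
= -373.8547 × 0.99381090 = -371.54

-371.54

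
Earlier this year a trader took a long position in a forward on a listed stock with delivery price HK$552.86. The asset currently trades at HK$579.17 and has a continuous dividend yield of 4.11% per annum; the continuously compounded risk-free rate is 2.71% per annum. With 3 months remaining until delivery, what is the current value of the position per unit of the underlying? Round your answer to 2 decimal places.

Current fair forward for the remaining 3 months: F = S·e^((r − q)·T), (r − q) = 0.0271 − 0.0411 = -0.0140
F = 579.17 · e^(-0.0140 × 3/12) = 579.17 × 0.996506 = 577.1464
Value of long forward = (F − K)·e^(−rT) = (577.1464 − 552.86) · e^(−0.0271·3/12)
= 24.2864 × 0.993248 = 24.12

HK$24.12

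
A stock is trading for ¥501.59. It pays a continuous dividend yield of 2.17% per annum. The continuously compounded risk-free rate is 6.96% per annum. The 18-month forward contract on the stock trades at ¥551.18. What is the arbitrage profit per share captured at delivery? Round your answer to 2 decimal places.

Fair forward: F* = S·e^(carry·T), with carry = (r − q) = 0.0696 − 0.0217 = 0.0479
F* = 501.59 · e^(0.0479 × 18/12) = 501.59 · e^0.071850 = 501.59 × 1.074494 = ¥538.9554
Market ¥551.18 > fair ¥538.9554: forward overpriced → cash-and-carry (buy spot, short the forward).
At maturity, profit = |F_mkt − F*| = |551.18 − 538.9554| = ¥12.22 per share

¥12.22 per share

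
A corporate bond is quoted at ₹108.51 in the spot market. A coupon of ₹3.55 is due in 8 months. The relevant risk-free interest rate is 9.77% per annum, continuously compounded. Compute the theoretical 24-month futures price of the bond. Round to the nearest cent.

PV(coupons) I = 3.55·e^(−0.0977·8/12)
I = 3.3261
F = (S − I)·e^(rT) = (108.51 − 3.3261) · e^(0.0977·24/12)
= 105.1839 · e^0.195400 = 105.1839 × 1.215797 = ₹127.88

₹127.88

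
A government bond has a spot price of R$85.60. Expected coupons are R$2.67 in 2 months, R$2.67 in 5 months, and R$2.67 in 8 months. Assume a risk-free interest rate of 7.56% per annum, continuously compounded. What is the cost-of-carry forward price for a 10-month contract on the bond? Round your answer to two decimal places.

PV(coupons) I = 2.67·e^(−0.0756·2/12) + 2.67·e^(−0.0756·5/12) + 2.67·e^(−0.0756·8/12)
I = 2.6366 + 2.5872 + 2.5388 = 7.7626
F = (S − I)·e^(rT) = (85.60 − 7.7626) · e^(0.0756·10/12)
= 77.8374 · e^0.063000 = 77.8374 × 1.065027 = R$82.90

R$82.90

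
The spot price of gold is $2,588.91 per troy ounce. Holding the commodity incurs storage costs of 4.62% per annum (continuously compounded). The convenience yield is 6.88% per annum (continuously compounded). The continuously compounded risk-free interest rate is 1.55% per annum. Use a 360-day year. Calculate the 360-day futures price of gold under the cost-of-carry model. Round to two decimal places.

$2,570.59 per troy ounce

Net carry = r + u − y = 0.0155 + 0.0462 − 0.0688 = -0.0071
F = S·e^((r+u−y)T) = 2588.91 · e^(-0.0071 × 360/360) = 2588.91 · e^-0.00710000
= 2588.91 × 0.99292515 = $2,570.59 per troy ounce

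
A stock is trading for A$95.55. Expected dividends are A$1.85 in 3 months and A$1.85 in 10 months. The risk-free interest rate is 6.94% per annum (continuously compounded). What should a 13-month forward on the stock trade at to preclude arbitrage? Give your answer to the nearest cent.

A$99.17

PV(dividends) I = 1.85·e^(−0.0694·3/12) + 1.85·e^(−0.0694·10/12)
I = 1.8182 + 1.7460 = 3.5642
F = (S − I)·e^(rT) = (95.55 − 3.5642) · e^(0.0694·13/12)
= 91.9858 · e^0.075183 = 91.9858 × 1.078081 = A$99.17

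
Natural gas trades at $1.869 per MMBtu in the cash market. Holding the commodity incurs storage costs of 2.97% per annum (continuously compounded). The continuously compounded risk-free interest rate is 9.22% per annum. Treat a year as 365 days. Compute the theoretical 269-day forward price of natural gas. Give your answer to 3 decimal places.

Net carry = r + u − y = 0.0922 + 0.0297 − 0.0000 = 0.1219
F = S·e^((r+u−y)T) = 1.869 · e^(0.1219 × 269/365) = 1.869 · e^0.089839
= 1.869 × 1.093998 = $2.045 per MMBtu

$2.045 per MMBtu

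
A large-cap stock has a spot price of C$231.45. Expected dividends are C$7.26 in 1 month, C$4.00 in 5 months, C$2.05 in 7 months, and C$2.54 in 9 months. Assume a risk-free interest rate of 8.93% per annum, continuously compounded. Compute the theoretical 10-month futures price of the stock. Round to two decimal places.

PV(dividends) I = 7.26·e^(−0.0893·1/12) + 4.00·e^(−0.0893·5/12) + 2.05·e^(−0.0893·7/12) + 2.54·e^(−0.0893·9/12)
I = 7.2062 + 3.8539 + 1.9459 + 2.3755 = 15.3815
F = (S − I)·e^(rT) = (231.45 − 15.3815) · e^(0.0893·10/12)
= 216.0685 · e^0.074417 = 216.0685 × 1.077256 = C$232.76

C$232.76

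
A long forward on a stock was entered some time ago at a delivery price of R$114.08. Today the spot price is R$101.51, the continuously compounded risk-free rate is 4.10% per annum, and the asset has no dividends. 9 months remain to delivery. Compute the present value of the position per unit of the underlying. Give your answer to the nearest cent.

Current fair forward for the remaining 9 months: F = S·e^(r·T), r = 0.0410
F = 101.51 · e^(0.0410 × 9/12) = 101.51 × 1.031228 = 104.6800
Value of long forward = (F − K)·e^(−rT) = (104.6800 − 114.08) · e^(−0.0410·9/12)
= -9.4000 × 0.969718 = -9.12

-R$9.12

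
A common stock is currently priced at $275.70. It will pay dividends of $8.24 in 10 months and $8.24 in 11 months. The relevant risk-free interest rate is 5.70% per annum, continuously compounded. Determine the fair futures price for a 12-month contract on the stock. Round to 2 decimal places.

$275.27

PV(dividends) I = 8.24·e^(−0.0570·10/12) + 8.24·e^(−0.0570·11/12)
I = 7.8578 + 7.8205 = 15.6783
F = (S − I)·e^(rT) = (275.70 − 15.6783) · e^(0.0570·12/12)
= 260.0217 · e^0.057000 = 260.0217 × 1.058656 = $275.27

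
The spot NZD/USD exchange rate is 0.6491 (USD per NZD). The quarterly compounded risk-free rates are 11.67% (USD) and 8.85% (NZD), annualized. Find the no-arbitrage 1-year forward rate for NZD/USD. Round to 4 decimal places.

By covered interest parity, F = S · (1+r_USD/4)^(4T) / (1+r_NZD/4)^(4T)
= 0.6491 × 1.121907 / 1.091481 = 0.6491 × 1.027876
F = 0.6672 USD per NZD

0.6672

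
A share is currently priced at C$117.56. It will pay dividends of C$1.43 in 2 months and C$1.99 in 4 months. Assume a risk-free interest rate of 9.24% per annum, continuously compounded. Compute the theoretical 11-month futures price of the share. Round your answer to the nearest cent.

C$124.32

PV(dividends) I = 1.43·e^(−0.0924·2/12) + 1.99·e^(−0.0924·4/12)
I = 1.4081 + 1.9296 = 3.3377
F = (S − I)·e^(rT) = (117.56 − 3.3377) · e^(0.0924·11/12)
= 114.2223 · e^0.084700 = 114.2223 × 1.088391 = C$124.32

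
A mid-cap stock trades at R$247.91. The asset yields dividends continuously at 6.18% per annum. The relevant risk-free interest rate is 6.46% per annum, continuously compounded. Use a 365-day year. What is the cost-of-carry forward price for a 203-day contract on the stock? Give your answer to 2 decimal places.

F = S·e^((r − q)T) = 247.91 · e^((0.0646 − 0.0618) × 203/365)
= 247.91 · e^0.001557 = 247.91 × 1.001558
F = R$248.30

R$248.30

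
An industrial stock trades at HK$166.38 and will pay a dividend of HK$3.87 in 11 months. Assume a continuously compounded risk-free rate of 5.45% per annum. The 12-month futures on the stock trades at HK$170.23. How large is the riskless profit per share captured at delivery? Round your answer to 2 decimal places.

HK$1.58 per share

PV(dividends) I = 3.87·e^(−0.0545·11/12) = 3.6814
Fair futures F* = (S − I)·e^(rT) = (166.38 − 3.6814)·e^0.054500 = 162.6986 × 1.056012 = 171.8117
Market HK$170.23 < fair 171.8117: forward underpriced → reverse cash-and-carry (short the stock, invest proceeds at r, pay the dividends, go long the forward).
Profit at T = |F_mkt − F*| = |170.23 − 171.8117| = HK$1.58 per share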